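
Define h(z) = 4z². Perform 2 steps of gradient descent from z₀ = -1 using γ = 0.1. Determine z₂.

h′(z) = 8z
Step 1: h′(-1) = -8; z₁ = -1 − 0.1·(-8) = -0.2
Step 2: h′(-0.2) = -1.6; z₂ = -0.2 − 0.1·(-1.6) = -0.04

-0.04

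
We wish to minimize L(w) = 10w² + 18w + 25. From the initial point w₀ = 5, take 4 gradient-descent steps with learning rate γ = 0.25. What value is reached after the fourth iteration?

1509.5

L′(w) = 20w + 18
Step 1: L′(5) = 118; w₁ = 5 − 0.25·118 = -24.5
Step 2: L′(-24.5) = -472; w₂ = -24.5 − 0.25·(-472) = 93.5
Step 3: L′(93.5) = 1888; w₃ = 93.5 − 0.25·1888 = -378.5
Step 4: L′(-378.5) = -7552; w₄ = -378.5 − 0.25·(-7552) = 1509.5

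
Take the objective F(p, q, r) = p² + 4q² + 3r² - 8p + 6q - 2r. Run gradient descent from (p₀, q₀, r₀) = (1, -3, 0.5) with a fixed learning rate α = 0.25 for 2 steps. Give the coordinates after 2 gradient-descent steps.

(3.25, -3, 0.375)

∇F = (2p - 8, 8q + 6, 6r - 2)
(p₁, q₁, r₁) = (1, -3, 0.5) − 0.25·(-6, -18, 1) = (2.5, 1.5, 0.25)
(p₂, q₂, r₂) = (2.5, 1.5, 0.25) − 0.25·(-3, 18, -0.5) = (3.25, -3, 0.375)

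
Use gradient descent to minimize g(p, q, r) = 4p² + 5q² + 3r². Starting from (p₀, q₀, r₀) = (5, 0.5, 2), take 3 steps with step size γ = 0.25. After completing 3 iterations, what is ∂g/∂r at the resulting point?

-1.5

∇g = (8p, 10q, 6r)
Step 1: at (5, 0.5, 2), ∇g = (40, 5, 12) → (5, 0.5, 2) − 0.25·(40, 5, 12) = (-5, -0.75, -1)
Step 2: at (-5, -0.75, -1), ∇g = (-40, -7.5, -6) → (-5, -0.75, -1) − 0.25·(-40, -7.5, -6) = (5, 1.125, 0.5)
Step 3: at (5, 1.125, 0.5), ∇g = (40, 11.25, 3) → (5, 1.125, 0.5) − 0.25·(40, 11.25, 3) = (-5, -1.6875, -0.25)
∂g/∂r at (-5, -1.6875, -0.25) = -1.5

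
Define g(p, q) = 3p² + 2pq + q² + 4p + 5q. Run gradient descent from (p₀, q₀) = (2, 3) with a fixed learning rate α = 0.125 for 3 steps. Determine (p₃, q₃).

(-0.84375, -0.078125)

∇g = (6p + 2q + 4, 2p + 2q + 5)
(p₁, q₁) = (2, 3) − 0.125·(22, 15) = (-0.75, 1.125)
(p₂, q₂) = (-0.75, 1.125) − 0.125·(1.75, 5.75) = (-0.96875, 0.40625)
(p₃, q₃) = (-0.96875, 0.40625) − 0.125·(-1, 3.875) = (-0.84375, -0.078125)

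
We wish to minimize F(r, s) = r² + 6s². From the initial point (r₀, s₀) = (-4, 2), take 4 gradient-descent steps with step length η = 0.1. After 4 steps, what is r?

∇F = (2r, 12s)
Step 1: at (-4, 2), ∇F = (-8, 24) → (-4, 2) − 0.1·(-8, 24) = (-3.2, -0.4)
Step 2: at (-3.2, -0.4), ∇F = (-6.4, -4.8) → (-3.2, -0.4) − 0.1·(-6.4, -4.8) = (-2.56, 0.08)
Step 3: at (-2.56, 0.08), ∇F = (-5.12, 0.96) → (-2.56, 0.08) − 0.1·(-5.12, 0.96) = (-2.048, -0.016)
Step 4: at (-2.048, -0.016), ∇F = (-4.096, -0.192) → (-2.048, -0.016) − 0.1·(-4.096, -0.192) = (-1.6384, 0.0032)
r = -1.6384

-1.6384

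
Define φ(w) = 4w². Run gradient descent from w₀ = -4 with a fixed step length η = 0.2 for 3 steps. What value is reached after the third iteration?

φ′(w) = 8w
Step 1: φ′(-4) = -32; w₁ = -4 − 0.2·(-32) = 2.4
Step 2: φ′(2.4) = 19.2; w₂ = 2.4 − 0.2·19.2 = -1.44
Step 3: φ′(-1.44) = -11.52; w₃ = -1.44 − 0.2·(-11.52) = 0.864

0.864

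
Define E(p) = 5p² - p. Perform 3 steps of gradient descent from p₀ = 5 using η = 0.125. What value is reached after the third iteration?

E′(p) = 10p - 1
p₁ = 5 − 0.125·49 = -1.125
p₂ = -1.125 − 0.125·(-12.25) = 0.40625
p₃ = 0.40625 − 0.125·3.0625 = 0.0234375

0.0234375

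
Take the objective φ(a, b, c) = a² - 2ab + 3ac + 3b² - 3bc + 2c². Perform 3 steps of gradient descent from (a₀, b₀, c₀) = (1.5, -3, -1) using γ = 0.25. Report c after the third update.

-4.921875

∇φ = (2a - 2b + 3c, -2a + 6b - 3c, 3a - 3b + 4c)
Step 1: at (1.5, -3, -1), ∇φ = (6, -18, 9.5) → (1.5, -3, -1) − 0.25·(6, -18, 9.5) = (0, 1.5, -3.375)
Step 2: at (0, 1.5, -3.375), ∇φ = (-13.125, 19.125, -18) → (0, 1.5, -3.375) − 0.25·(-13.125, 19.125, -18) = (3.28125, -3.28125, 1.125)
Step 3: at (3.28125, -3.28125, 1.125), ∇φ = (16.5, -29.625, 24.1875) → (3.28125, -3.28125, 1.125) − 0.25·(16.5, -29.625, 24.1875) = (-0.84375, 4.125, -4.921875)
c = -4.921875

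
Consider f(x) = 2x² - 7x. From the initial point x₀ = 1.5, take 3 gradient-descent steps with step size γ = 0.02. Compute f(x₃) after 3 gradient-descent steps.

-6.049205624832

f′(x) = 4x - 7
x₁ = 1.5 − 0.02·(-1) = 1.52
x₂ = 1.52 − 0.02·(-0.92) = 1.5384
x₃ = 1.5384 − 0.02·(-0.8464) = 1.555328
f(1.555328) = -6.049205624832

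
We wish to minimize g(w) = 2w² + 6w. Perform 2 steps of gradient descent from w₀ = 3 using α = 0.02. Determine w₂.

2.3088

g′(w) = 4w + 6
w₁ = 3 − 0.02·18 = 2.64
w₂ = 2.64 − 0.02·16.56 = 2.3088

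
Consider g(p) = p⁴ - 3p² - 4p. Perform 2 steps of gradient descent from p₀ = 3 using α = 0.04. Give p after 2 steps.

g′(p) = 4p³ - 6p - 4
p₁ = 3 − 0.04·86 = -0.44
p₂ = -0.44 − 0.04·(-1.700736) = -0.37197056

-0.37197056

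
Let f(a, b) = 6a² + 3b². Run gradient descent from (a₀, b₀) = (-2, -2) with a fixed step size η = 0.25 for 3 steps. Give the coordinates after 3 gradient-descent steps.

∇f = (12a, 6b)
(a₁, b₁) = (-2, -2) − 0.25·(-24, -12) = (4, 1)
(a₂, b₂) = (4, 1) − 0.25·(48, 6) = (-8, -0.5)
(a₃, b₃) = (-8, -0.5) − 0.25·(-96, -3) = (16, 0.25)

(16, 0.25)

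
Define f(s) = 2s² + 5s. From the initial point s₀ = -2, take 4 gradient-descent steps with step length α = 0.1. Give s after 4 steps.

-1.3472

f′(s) = 4s + 5
s₁ = -2 − 0.1·(-3) = -1.7
s₂ = -1.7 − 0.1·(-1.8) = -1.52
s₃ = -1.52 − 0.1·(-1.08) = -1.412
s₄ = -1.412 − 0.1·(-0.648) = -1.3472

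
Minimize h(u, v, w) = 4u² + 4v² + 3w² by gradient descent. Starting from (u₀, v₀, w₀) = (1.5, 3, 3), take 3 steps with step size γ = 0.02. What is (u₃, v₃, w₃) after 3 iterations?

(0.889056, 1.778112, 2.044416)

∇h = (8u, 8v, 6w)
(u₁, v₁, w₁) = (1.5, 3, 3) − 0.02·(12, 24, 18) = (1.26, 2.52, 2.64)
(u₂, v₂, w₂) = (1.26, 2.52, 2.64) − 0.02·(10.08, 20.16, 15.84) = (1.0584, 2.1168, 2.3232)
(u₃, v₃, w₃) = (1.0584, 2.1168, 2.3232) − 0.02·(8.4672, 16.9344, 13.9392) = (0.889056, 1.778112, 2.044416)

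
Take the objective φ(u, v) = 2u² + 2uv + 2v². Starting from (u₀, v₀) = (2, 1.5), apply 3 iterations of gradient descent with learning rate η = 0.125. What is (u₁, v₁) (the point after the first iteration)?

(0.625, 0.25)

∇φ = (4u + 2v, 2u + 4v)
Step 1: at (2, 1.5), ∇φ = (11, 10) → (2, 1.5) − 0.125·(11, 10) = (0.625, 0.25)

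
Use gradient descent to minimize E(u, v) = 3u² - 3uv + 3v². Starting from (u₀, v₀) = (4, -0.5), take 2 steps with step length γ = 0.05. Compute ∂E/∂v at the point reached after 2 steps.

-2.3325

∇E = (6u - 3v, -3u + 6v)
(u₁, v₁) = (4, -0.5) − 0.05·(25.5, -15) = (2.725, 0.25)
(u₂, v₂) = (2.725, 0.25) − 0.05·(15.6, -6.675) = (1.945, 0.58375)
∂E/∂v at (1.945, 0.58375) = -2.3325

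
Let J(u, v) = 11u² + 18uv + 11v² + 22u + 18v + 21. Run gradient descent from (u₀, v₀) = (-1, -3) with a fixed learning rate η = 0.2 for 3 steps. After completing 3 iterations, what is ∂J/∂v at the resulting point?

∇J = (22u + 18v + 22, 18u + 22v + 18)
(u₁, v₁) = (-1, -3) − 0.2·(-54, -66) = (9.8, 10.2)
(u₂, v₂) = (9.8, 10.2) − 0.2·(421.2, 418.8) = (-74.44, -73.56)
(u₃, v₃) = (-74.44, -73.56) − 0.2·(-2939.76, -2940.24) = (513.512, 514.488)
∂J/∂v at (513.512, 514.488) = 20579.952

20579.952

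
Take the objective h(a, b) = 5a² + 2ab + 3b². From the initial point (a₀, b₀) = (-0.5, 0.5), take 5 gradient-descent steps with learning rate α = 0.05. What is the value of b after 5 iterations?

0.13312

∇h = (10a + 2b, 2a + 6b)
(a₁, b₁) = (-0.5, 0.5) − 0.05·(-4, 2) = (-0.3, 0.4)
(a₂, b₂) = (-0.3, 0.4) − 0.05·(-2.2, 1.8) = (-0.19, 0.31)
(a₃, b₃) = (-0.19, 0.31) − 0.05·(-1.28, 1.48) = (-0.126, 0.236)
(a₄, b₄) = (-0.126, 0.236) − 0.05·(-0.788, 1.164) = (-0.0866, 0.1778)
(a₅, b₅) = (-0.0866, 0.1778) − 0.05·(-0.5104, 0.8936) = (-0.06108, 0.13312)
b = 0.13312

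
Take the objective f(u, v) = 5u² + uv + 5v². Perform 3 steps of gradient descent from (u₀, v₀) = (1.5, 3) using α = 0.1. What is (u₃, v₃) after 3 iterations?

(-0.003, -0.0015)

∇f = (10u + v, u + 10v)
Step 1: at (1.5, 3), ∇f = (18, 31.5) → (1.5, 3) − 0.1·(18, 31.5) = (-0.3, -0.15)
Step 2: at (-0.3, -0.15), ∇f = (-3.15, -1.8) → (-0.3, -0.15) − 0.1·(-3.15, -1.8) = (0.015, 0.03)
Step 3: at (0.015, 0.03), ∇f = (0.18, 0.315) → (0.015, 0.03) − 0.1·(0.18, 0.315) = (-0.003, -0.0015)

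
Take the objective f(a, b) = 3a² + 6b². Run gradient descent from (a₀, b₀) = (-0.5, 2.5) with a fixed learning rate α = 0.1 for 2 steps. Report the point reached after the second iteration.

(-0.08, 0.1)

∇f = (6a, 12b)
(a₁, b₁) = (-0.5, 2.5) − 0.1·(-3, 30) = (-0.2, -0.5)
(a₂, b₂) = (-0.2, -0.5) − 0.1·(-1.2, -6) = (-0.08, 0.1)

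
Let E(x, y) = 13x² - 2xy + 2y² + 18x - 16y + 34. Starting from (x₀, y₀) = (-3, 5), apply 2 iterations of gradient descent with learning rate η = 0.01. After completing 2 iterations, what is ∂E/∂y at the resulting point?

∇E = (26x - 2y + 18, -2x + 4y - 16)
Step 1: at (-3, 5), ∇E = (-70, 10) → (-3, 5) − 0.01·(-70, 10) = (-2.3, 4.9)
Step 2: at (-2.3, 4.9), ∇E = (-51.6, 8.2) → (-2.3, 4.9) − 0.01·(-51.6, 8.2) = (-1.784, 4.818)
∂E/∂y at (-1.784, 4.818) = 6.84

6.84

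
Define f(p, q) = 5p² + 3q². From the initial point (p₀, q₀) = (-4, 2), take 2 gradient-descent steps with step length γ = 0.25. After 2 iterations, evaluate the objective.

∇f = (10p, 6q)
Step 1: at (-4, 2), ∇f = (-40, 12) → (-4, 2) − 0.25·(-40, 12) = (6, -1)
Step 2: at (6, -1), ∇f = (60, -6) → (6, -1) − 0.25·(60, -6) = (-9, 0.5)
f(-9, 0.5) = 405.75

405.75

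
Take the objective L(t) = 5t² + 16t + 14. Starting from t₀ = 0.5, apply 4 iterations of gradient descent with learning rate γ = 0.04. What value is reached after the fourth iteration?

-1.32784

L′(t) = 10t + 16
t₁ = 0.5 − 0.04·21 = -0.34
t₂ = -0.34 − 0.04·12.6 = -0.844
t₃ = -0.844 − 0.04·7.56 = -1.1464
t₄ = -1.1464 − 0.04·4.536 = -1.32784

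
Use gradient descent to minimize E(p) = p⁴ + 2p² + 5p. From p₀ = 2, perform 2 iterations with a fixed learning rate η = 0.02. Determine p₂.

0.80552

E′(p) = 4p³ + 4p + 5
p₁ = 2 − 0.02·45 = 1.1
p₂ = 1.1 − 0.02·14.724 = 0.80552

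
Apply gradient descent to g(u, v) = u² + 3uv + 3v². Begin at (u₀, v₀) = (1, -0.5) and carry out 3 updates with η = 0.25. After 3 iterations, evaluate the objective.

∇g = (2u + 3v, 3u + 6v)
(u₁, v₁) = (1, -0.5) − 0.25·(0.5, 0) = (0.875, -0.5)
(u₂, v₂) = (0.875, -0.5) − 0.25·(0.25, -0.375) = (0.8125, -0.40625)
(u₃, v₃) = (0.8125, -0.40625) − 0.25·(0.40625, 0) = (0.7109375, -0.40625)
g(0.7109375, -0.40625) = 0.13409423828125

0.13409423828125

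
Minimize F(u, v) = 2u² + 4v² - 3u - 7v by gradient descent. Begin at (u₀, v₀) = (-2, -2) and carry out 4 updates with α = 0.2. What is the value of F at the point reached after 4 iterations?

∇F = (4u - 3, 8v - 7)
Step 1: at (-2, -2), ∇F = (-11, -23) → (-2, -2) − 0.2·(-11, -23) = (0.2, 2.6)
Step 2: at (0.2, 2.6), ∇F = (-2.2, 13.8) → (0.2, 2.6) − 0.2·(-2.2, 13.8) = (0.64, -0.16)
Step 3: at (0.64, -0.16), ∇F = (-0.44, -8.28) → (0.64, -0.16) − 0.2·(-0.44, -8.28) = (0.728, 1.496)
Step 4: at (0.728, 1.496), ∇F = (-0.088, 4.968) → (0.728, 1.496) − 0.2·(-0.088, 4.968) = (0.7456, 0.5024)
F(0.7456, 0.5024) = -3.63213824

-3.63213824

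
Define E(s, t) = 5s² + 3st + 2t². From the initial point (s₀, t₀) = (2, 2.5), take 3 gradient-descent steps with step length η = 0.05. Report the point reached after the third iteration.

(-0.1611875, 1.004375)

∇E = (10s + 3t, 3s + 4t)
(s₁, t₁) = (2, 2.5) − 0.05·(27.5, 16) = (0.625, 1.7)
(s₂, t₂) = (0.625, 1.7) − 0.05·(11.35, 8.675) = (0.0575, 1.26625)
(s₃, t₃) = (0.0575, 1.26625) − 0.05·(4.37375, 5.2375) = (-0.1611875, 1.004375)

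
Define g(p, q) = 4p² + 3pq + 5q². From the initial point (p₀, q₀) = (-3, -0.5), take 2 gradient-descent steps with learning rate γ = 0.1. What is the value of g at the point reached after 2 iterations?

∇g = (8p + 3q, 3p + 10q)
(p₁, q₁) = (-3, -0.5) − 0.1·(-25.5, -14) = (-0.45, 0.9)
(p₂, q₂) = (-0.45, 0.9) − 0.1·(-0.9, 7.65) = (-0.36, 0.135)
g(-0.36, 0.135) = 0.463725

0.463725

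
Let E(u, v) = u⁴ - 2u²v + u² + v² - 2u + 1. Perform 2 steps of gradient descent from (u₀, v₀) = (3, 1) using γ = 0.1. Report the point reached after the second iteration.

(124.52, 11.88)

∇E = (4u³ - 4uv + 2u - 2, -2u² + 2v)
Step 1: at (3, 1), ∇E = (100, -16) → (3, 1) − 0.1·(100, -16) = (-7, 2.6)
Step 2: at (-7, 2.6), ∇E = (-1315.2, -92.8) → (-7, 2.6) − 0.1·(-1315.2, -92.8) = (124.52, 11.88)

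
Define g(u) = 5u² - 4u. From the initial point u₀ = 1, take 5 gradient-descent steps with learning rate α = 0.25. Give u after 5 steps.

g′(u) = 10u - 4
Step 1: g′(1) = 6; u₁ = 1 − 0.25·6 = -0.5
Step 2: g′(-0.5) = -9; u₂ = -0.5 − 0.25·(-9) = 1.75
Step 3: g′(1.75) = 13.5; u₃ = 1.75 − 0.25·13.5 = -1.625
Step 4: g′(-1.625) = -20.25; u₄ = -1.625 − 0.25·(-20.25) = 3.4375
Step 5: g′(3.4375) = 30.375; u₅ = 3.4375 − 0.25·30.375 = -4.15625

-4.15625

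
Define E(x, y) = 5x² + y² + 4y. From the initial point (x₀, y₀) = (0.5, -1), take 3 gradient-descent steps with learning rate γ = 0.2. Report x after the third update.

-0.5

∇E = (10x, 2y + 4)
Step 1: at (0.5, -1), ∇E = (5, 2) → (0.5, -1) − 0.2·(5, 2) = (-0.5, -1.4)
Step 2: at (-0.5, -1.4), ∇E = (-5, 1.2) → (-0.5, -1.4) − 0.2·(-5, 1.2) = (0.5, -1.64)
Step 3: at (0.5, -1.64), ∇E = (5, 0.72) → (0.5, -1.64) − 0.2·(5, 0.72) = (-0.5, -1.784)
x = -0.5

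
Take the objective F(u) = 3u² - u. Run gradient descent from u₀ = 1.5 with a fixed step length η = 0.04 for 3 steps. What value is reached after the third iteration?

0.751968

F′(u) = 6u - 1
Step 1: F′(1.5) = 8; u₁ = 1.5 − 0.04·8 = 1.18
Step 2: F′(1.18) = 6.08; u₂ = 1.18 − 0.04·6.08 = 0.9368
Step 3: F′(0.9368) = 4.6208; u₃ = 0.9368 − 0.04·4.6208 = 0.751968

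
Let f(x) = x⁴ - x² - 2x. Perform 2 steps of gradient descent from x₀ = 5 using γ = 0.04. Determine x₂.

474.19958528

f′(x) = 4x³ - 2x - 2
x₁ = 5 − 0.04·488 = -14.52
x₂ = -14.52 − 0.04·(-12217.989632) = 474.19958528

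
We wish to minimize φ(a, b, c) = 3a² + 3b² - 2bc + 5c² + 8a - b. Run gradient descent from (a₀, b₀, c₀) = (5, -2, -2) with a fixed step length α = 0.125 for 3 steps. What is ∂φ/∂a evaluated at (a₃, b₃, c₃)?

0.59375

∇φ = (6a + 8, 6b - 2c - 1, -2b + 10c)
(a₁, b₁, c₁) = (5, -2, -2) − 0.125·(38, -9, -16) = (0.25, -0.875, 0)
(a₂, b₂, c₂) = (0.25, -0.875, 0) − 0.125·(9.5, -6.25, 1.75) = (-0.9375, -0.09375, -0.21875)
(a₃, b₃, c₃) = (-0.9375, -0.09375, -0.21875) − 0.125·(2.375, -1.125, -2) = (-1.234375, 0.046875, 0.03125)
∂φ/∂a at (-1.234375, 0.046875, 0.03125) = 0.59375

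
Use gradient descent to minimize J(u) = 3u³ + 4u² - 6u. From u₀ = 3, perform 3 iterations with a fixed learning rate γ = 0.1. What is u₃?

J′(u) = 9u² + 8u - 6
Step 1: J′(3) = 99; u₁ = 3 − 0.1·99 = -6.9
Step 2: J′(-6.9) = 367.29; u₂ = -6.9 − 0.1·367.29 = -43.629
Step 3: J′(-43.629) = 16776.374769; u₃ = -43.629 − 0.1·16776.374769 = -1721.2664769

-1721.2664769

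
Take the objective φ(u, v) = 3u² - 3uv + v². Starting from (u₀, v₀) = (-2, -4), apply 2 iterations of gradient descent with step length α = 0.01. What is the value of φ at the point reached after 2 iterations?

3.92229796

∇φ = (6u - 3v, -3u + 2v)
Step 1: at (-2, -4), ∇φ = (0, -2) → (-2, -4) − 0.01·(0, -2) = (-2, -3.98)
Step 2: at (-2, -3.98), ∇φ = (-0.06, -1.96) → (-2, -3.98) − 0.01·(-0.06, -1.96) = (-1.9994, -3.9604)
φ(-1.9994, -3.9604) = 3.92229796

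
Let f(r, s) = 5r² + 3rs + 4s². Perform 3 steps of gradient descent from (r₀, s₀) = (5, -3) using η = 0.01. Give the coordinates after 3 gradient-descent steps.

(3.880917, -2.716257)

∇f = (10r + 3s, 3r + 8s)
Step 1: at (5, -3), ∇f = (41, -9) → (5, -3) − 0.01·(41, -9) = (4.59, -2.91)
Step 2: at (4.59, -2.91), ∇f = (37.17, -9.51) → (4.59, -2.91) − 0.01·(37.17, -9.51) = (4.2183, -2.8149)
Step 3: at (4.2183, -2.8149), ∇f = (33.7383, -9.8643) → (4.2183, -2.8149) − 0.01·(33.7383, -9.8643) = (3.880917, -2.716257)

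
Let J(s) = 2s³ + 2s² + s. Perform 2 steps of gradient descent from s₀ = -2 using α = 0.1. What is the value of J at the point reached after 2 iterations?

-2126.417594608

J′(s) = 6s² + 4s + 1
s₁ = -2 − 0.1·17 = -3.7
s₂ = -3.7 − 0.1·68.34 = -10.534
J(-10.534) = -2126.417594608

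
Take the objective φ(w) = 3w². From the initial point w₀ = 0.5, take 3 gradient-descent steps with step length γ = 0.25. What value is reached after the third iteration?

φ′(w) = 6w
Step 1: φ′(0.5) = 3; w₁ = 0.5 − 0.25·3 = -0.25
Step 2: φ′(-0.25) = -1.5; w₂ = -0.25 − 0.25·(-1.5) = 0.125
Step 3: φ′(0.125) = 0.75; w₃ = 0.125 − 0.25·0.75 = -0.0625

-0.0625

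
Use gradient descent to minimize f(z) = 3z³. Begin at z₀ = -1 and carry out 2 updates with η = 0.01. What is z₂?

f′(z) = 9z²
Step 1: f′(-1) = 9; z₁ = -1 − 0.01·9 = -1.09
Step 2: f′(-1.09) = 10.6929; z₂ = -1.09 − 0.01·10.6929 = -1.196929

-1.196929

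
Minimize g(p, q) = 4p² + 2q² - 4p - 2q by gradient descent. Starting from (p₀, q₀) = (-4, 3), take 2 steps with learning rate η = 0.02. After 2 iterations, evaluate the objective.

∇g = (8p - 4, 4q - 2)
Step 1: at (-4, 3), ∇g = (-36, 10) → (-4, 3) − 0.02·(-36, 10) = (-3.28, 2.8)
Step 2: at (-3.28, 2.8), ∇g = (-30.24, 9.2) → (-3.28, 2.8) − 0.02·(-30.24, 9.2) = (-2.6752, 2.616)
g(-2.6752, 2.616) = 47.78249216

47.78249216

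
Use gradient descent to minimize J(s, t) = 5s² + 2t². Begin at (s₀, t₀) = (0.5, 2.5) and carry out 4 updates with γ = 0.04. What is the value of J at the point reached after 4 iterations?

3.11944383885312

∇J = (10s, 4t)
(s₁, t₁) = (0.5, 2.5) − 0.04·(5, 10) = (0.3, 2.1)
(s₂, t₂) = (0.3, 2.1) − 0.04·(3, 8.4) = (0.18, 1.764)
(s₃, t₃) = (0.18, 1.764) − 0.04·(1.8, 7.056) = (0.108, 1.48176)
(s₄, t₄) = (0.108, 1.48176) − 0.04·(1.08, 5.92704) = (0.0648, 1.2446784)
J(0.0648, 1.2446784) = 3.11944383885312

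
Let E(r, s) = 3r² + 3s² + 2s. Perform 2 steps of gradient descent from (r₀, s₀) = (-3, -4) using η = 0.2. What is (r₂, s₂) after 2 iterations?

∇E = (6r, 6s + 2)
(r₁, s₁) = (-3, -4) − 0.2·(-18, -22) = (0.6, 0.4)
(r₂, s₂) = (0.6, 0.4) − 0.2·(3.6, 4.4) = (-0.12, -0.48)

(-0.12, -0.48)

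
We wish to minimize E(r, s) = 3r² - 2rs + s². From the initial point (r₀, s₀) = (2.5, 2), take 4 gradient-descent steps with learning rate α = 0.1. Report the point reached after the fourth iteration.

(0.6664, 1.568)

∇E = (6r - 2s, -2r + 2s)
(r₁, s₁) = (2.5, 2) − 0.1·(11, -1) = (1.4, 2.1)
(r₂, s₂) = (1.4, 2.1) − 0.1·(4.2, 1.4) = (0.98, 1.96)
(r₃, s₃) = (0.98, 1.96) − 0.1·(1.96, 1.96) = (0.784, 1.764)
(r₄, s₄) = (0.784, 1.764) − 0.1·(1.176, 1.96) = (0.6664, 1.568)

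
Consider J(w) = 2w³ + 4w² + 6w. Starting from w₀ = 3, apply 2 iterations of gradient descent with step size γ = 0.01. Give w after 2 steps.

1.647264

J′(w) = 6w² + 8w + 6
Step 1: J′(3) = 84; w₁ = 3 − 0.01·84 = 2.16
Step 2: J′(2.16) = 51.2736; w₂ = 2.16 − 0.01·51.2736 = 1.647264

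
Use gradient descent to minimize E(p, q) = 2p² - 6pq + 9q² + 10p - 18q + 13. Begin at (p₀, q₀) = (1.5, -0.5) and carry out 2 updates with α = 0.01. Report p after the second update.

∇E = (4p - 6q + 10, -6p + 18q - 18)
(p₁, q₁) = (1.5, -0.5) − 0.01·(19, -36) = (1.31, -0.14)
(p₂, q₂) = (1.31, -0.14) − 0.01·(16.08, -28.38) = (1.1492, 0.1438)
p = 1.1492

1.1492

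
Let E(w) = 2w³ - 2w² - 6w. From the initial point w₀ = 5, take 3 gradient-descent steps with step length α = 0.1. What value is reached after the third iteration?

E′(w) = 6w² - 4w - 6
Step 1: E′(5) = 124; w₁ = 5 − 0.1·124 = -7.4
Step 2: E′(-7.4) = 352.16; w₂ = -7.4 − 0.1·352.16 = -42.616
Step 3: E′(-42.616) = 11061.204736; w₃ = -42.616 − 0.1·11061.204736 = -1148.7364736

-1148.7364736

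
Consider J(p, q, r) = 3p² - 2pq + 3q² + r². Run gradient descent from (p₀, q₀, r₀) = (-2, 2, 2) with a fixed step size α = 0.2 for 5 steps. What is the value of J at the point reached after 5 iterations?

0.2176782336

∇J = (6p - 2q, -2p + 6q, 2r)
Step 1: at (-2, 2, 2), ∇J = (-16, 16, 4) → (-2, 2, 2) − 0.2·(-16, 16, 4) = (1.2, -1.2, 1.2)
Step 2: at (1.2, -1.2, 1.2), ∇J = (9.6, -9.6, 2.4) → (1.2, -1.2, 1.2) − 0.2·(9.6, -9.6, 2.4) = (-0.72, 0.72, 0.72)
Step 3: at (-0.72, 0.72, 0.72), ∇J = (-5.76, 5.76, 1.44) → (-0.72, 0.72, 0.72) − 0.2·(-5.76, 5.76, 1.44) = (0.432, -0.432, 0.432)
Step 4: at (0.432, -0.432, 0.432), ∇J = (3.456, -3.456, 0.864) → (0.432, -0.432, 0.432) − 0.2·(3.456, -3.456, 0.864) = (-0.2592, 0.2592, 0.2592)
Step 5: at (-0.2592, 0.2592, 0.2592), ∇J = (-2.0736, 2.0736, 0.5184) → (-0.2592, 0.2592, 0.2592) − 0.2·(-2.0736, 2.0736, 0.5184) = (0.15552, -0.15552, 0.15552)
J(0.15552, -0.15552, 0.15552) = 0.2176782336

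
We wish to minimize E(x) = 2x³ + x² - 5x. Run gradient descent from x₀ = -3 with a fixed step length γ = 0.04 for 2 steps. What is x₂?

E′(x) = 6x² + 2x - 5
Step 1: E′(-3) = 43; x₁ = -3 − 0.04·43 = -4.72
Step 2: E′(-4.72) = 119.2304; x₂ = -4.72 − 0.04·119.2304 = -9.489216

-9.489216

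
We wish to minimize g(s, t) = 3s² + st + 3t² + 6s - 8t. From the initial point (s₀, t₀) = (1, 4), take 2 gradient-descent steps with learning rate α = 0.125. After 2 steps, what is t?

∇g = (6s + t + 6, s + 6t - 8)
Step 1: at (1, 4), ∇g = (16, 17) → (1, 4) − 0.125·(16, 17) = (-1, 1.875)
Step 2: at (-1, 1.875), ∇g = (1.875, 2.25) → (-1, 1.875) − 0.125·(1.875, 2.25) = (-1.234375, 1.59375)
t = 1.59375

1.59375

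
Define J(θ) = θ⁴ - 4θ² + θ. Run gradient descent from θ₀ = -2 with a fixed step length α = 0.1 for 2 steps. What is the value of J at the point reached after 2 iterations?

-3.74549375

J′(θ) = 4θ³ - 8θ + 1
Step 1: J′(-2) = -15; θ₁ = -2 − 0.1·(-15) = -0.5
Step 2: J′(-0.5) = 4.5; θ₂ = -0.5 − 0.1·4.5 = -0.95
J(-0.95) = -3.74549375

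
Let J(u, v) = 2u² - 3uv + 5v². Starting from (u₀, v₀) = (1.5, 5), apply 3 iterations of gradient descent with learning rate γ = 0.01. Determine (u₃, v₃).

(1.720386, 3.7742625)

∇J = (4u - 3v, -3u + 10v)
(u₁, v₁) = (1.5, 5) − 0.01·(-9, 45.5) = (1.59, 4.545)
(u₂, v₂) = (1.59, 4.545) − 0.01·(-7.275, 40.68) = (1.66275, 4.1382)
(u₃, v₃) = (1.66275, 4.1382) − 0.01·(-5.7636, 36.39375) = (1.720386, 3.7742625)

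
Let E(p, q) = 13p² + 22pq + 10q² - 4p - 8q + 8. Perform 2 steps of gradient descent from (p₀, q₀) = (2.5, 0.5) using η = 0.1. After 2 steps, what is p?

∇E = (26p + 22q - 4, 22p + 20q - 8)
Step 1: at (2.5, 0.5), ∇E = (72, 57) → (2.5, 0.5) − 0.1·(72, 57) = (-4.7, -5.2)
Step 2: at (-4.7, -5.2), ∇E = (-240.6, -215.4) → (-4.7, -5.2) − 0.1·(-240.6, -215.4) = (19.36, 16.34)
p = 19.36

19.36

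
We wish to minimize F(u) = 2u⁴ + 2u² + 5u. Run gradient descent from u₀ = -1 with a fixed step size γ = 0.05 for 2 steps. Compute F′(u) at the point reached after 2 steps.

0.057863483573

F′(u) = 8u³ + 4u + 5
u₁ = -1 − 0.05·(-7) = -0.65
u₂ = -0.65 − 0.05·0.203 = -0.66015
F′(u) at (-0.66015) = 0.057863483573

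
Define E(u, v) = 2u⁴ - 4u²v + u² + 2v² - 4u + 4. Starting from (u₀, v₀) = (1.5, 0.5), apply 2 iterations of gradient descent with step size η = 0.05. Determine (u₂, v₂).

∇E = (8u³ - 8uv + 2u - 4, -4u² + 4v)
Step 1: at (1.5, 0.5), ∇E = (20, -7) → (1.5, 0.5) − 0.05·(20, -7) = (0.5, 0.85)
Step 2: at (0.5, 0.85), ∇E = (-5.4, 2.4) → (0.5, 0.85) − 0.05·(-5.4, 2.4) = (0.77, 0.73)

(0.77, 0.73)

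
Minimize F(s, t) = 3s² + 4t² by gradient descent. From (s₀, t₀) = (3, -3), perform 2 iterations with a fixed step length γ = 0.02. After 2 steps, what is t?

-2.1168

∇F = (6s, 8t)
Step 1: at (3, -3), ∇F = (18, -24) → (3, -3) − 0.02·(18, -24) = (2.64, -2.52)
Step 2: at (2.64, -2.52), ∇F = (15.84, -20.16) → (2.64, -2.52) − 0.02·(15.84, -20.16) = (2.3232, -2.1168)
t = -2.1168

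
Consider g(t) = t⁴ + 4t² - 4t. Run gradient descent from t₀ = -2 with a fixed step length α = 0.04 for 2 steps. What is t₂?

g′(t) = 4t³ + 8t - 4
t₁ = -2 − 0.04·(-52) = 0.08
t₂ = 0.08 − 0.04·(-3.357952) = 0.21431808

0.21431808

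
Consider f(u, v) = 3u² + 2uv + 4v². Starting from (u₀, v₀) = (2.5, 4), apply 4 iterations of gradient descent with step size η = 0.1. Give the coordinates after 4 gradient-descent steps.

(0.0016, -0.0008)

∇f = (6u + 2v, 2u + 8v)
Step 1: at (2.5, 4), ∇f = (23, 37) → (2.5, 4) − 0.1·(23, 37) = (0.2, 0.3)
Step 2: at (0.2, 0.3), ∇f = (1.8, 2.8) → (0.2, 0.3) − 0.1·(1.8, 2.8) = (0.02, 0.02)
Step 3: at (0.02, 0.02), ∇f = (0.16, 0.2) → (0.02, 0.02) − 0.1·(0.16, 0.2) = (0.004, 0)
Step 4: at (0.004, 0), ∇f = (0.024, 0.008) → (0.004, 0) − 0.1·(0.024, 0.008) = (0.0016, -0.0008)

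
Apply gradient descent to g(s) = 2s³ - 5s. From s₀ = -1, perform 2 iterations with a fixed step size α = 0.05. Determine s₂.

g′(s) = 6s² - 5
s₁ = -1 − 0.05·1 = -1.05
s₂ = -1.05 − 0.05·1.615 = -1.13075

-1.13075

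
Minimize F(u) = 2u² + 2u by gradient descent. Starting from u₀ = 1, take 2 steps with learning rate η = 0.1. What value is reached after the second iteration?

0.04

F′(u) = 4u + 2
u₁ = 1 − 0.1·6 = 0.4
u₂ = 0.4 − 0.1·3.6 = 0.04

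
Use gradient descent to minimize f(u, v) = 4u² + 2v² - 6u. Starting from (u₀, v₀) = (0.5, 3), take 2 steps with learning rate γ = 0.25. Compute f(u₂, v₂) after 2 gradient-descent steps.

∇f = (8u - 6, 4v)
Step 1: at (0.5, 3), ∇f = (-2, 12) → (0.5, 3) − 0.25·(-2, 12) = (1, 0)
Step 2: at (1, 0), ∇f = (2, 0) → (1, 0) − 0.25·(2, 0) = (0.5, 0)
f(0.5, 0) = -2

-2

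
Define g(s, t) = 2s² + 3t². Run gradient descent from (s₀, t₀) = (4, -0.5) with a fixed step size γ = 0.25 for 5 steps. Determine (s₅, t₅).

(0, 0.015625)

∇g = (4s, 6t)
Step 1: at (4, -0.5), ∇g = (16, -3) → (4, -0.5) − 0.25·(16, -3) = (0, 0.25)
Step 2: at (0, 0.25), ∇g = (0, 1.5) → (0, 0.25) − 0.25·(0, 1.5) = (0, -0.125)
Step 3: at (0, -0.125), ∇g = (0, -0.75) → (0, -0.125) − 0.25·(0, -0.75) = (0, 0.0625)
Step 4: at (0, 0.0625), ∇g = (0, 0.375) → (0, 0.0625) − 0.25·(0, 0.375) = (0, -0.03125)
Step 5: at (0, -0.03125), ∇g = (0, -0.1875) → (0, -0.03125) − 0.25·(0, -0.1875) = (0, 0.015625)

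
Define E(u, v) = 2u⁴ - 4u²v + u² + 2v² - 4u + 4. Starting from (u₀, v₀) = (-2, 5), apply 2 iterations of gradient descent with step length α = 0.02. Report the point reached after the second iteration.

∇E = (8u³ - 8uv + 2u - 4, -4u² + 4v)
(u₁, v₁) = (-2, 5) − 0.02·(8, 4) = (-2.16, 4.92)
(u₂, v₂) = (-2.16, 4.92) − 0.02·(-3.923968, 1.0176) = (-2.08152064, 4.899648)

(-2.08152064, 4.899648)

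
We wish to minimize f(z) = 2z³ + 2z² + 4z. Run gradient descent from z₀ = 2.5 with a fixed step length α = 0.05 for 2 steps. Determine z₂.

-0.2616875

f′(z) = 6z² + 4z + 4
Step 1: f′(2.5) = 51.5; z₁ = 2.5 − 0.05·51.5 = -0.075
Step 2: f′(-0.075) = 3.73375; z₂ = -0.075 − 0.05·3.73375 = -0.2616875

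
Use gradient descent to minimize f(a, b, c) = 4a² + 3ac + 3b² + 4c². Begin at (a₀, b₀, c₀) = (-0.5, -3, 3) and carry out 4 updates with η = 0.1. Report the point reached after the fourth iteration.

(-0.10925, -0.0768, 0.1095)

∇f = (8a + 3c, 6b, 3a + 8c)
(a₁, b₁, c₁) = (-0.5, -3, 3) − 0.1·(5, -18, 22.5) = (-1, -1.2, 0.75)
(a₂, b₂, c₂) = (-1, -1.2, 0.75) − 0.1·(-5.75, -7.2, 3) = (-0.425, -0.48, 0.45)
(a₃, b₃, c₃) = (-0.425, -0.48, 0.45) − 0.1·(-2.05, -2.88, 2.325) = (-0.22, -0.192, 0.2175)
(a₄, b₄, c₄) = (-0.22, -0.192, 0.2175) − 0.1·(-1.1075, -1.152, 1.08) = (-0.10925, -0.0768, 0.1095)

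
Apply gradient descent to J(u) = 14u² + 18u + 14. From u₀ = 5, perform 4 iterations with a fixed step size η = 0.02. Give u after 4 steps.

-0.43135744

J′(u) = 28u + 18
u₁ = 5 − 0.02·158 = 1.84
u₂ = 1.84 − 0.02·69.52 = 0.4496
u₃ = 0.4496 − 0.02·30.5888 = -0.162176
u₄ = -0.162176 − 0.02·13.459072 = -0.43135744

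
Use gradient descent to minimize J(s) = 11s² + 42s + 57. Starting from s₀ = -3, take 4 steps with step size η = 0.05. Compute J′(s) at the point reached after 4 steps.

J′(s) = 22s + 42
Step 1: J′(-3) = -24; s₁ = -3 − 0.05·(-24) = -1.8
Step 2: J′(-1.8) = 2.4; s₂ = -1.8 − 0.05·2.4 = -1.92
Step 3: J′(-1.92) = -0.24; s₃ = -1.92 − 0.05·(-0.24) = -1.908
Step 4: J′(-1.908) = 0.024; s₄ = -1.908 − 0.05·0.024 = -1.9092
J′(s) at (-1.9092) = -0.0024

-0.0024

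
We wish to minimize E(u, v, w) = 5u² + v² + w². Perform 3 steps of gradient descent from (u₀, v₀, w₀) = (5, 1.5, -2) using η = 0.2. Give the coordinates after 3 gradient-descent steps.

∇E = (10u, 2v, 2w)
(u₁, v₁, w₁) = (5, 1.5, -2) − 0.2·(50, 3, -4) = (-5, 0.9, -1.2)
(u₂, v₂, w₂) = (-5, 0.9, -1.2) − 0.2·(-50, 1.8, -2.4) = (5, 0.54, -0.72)
(u₃, v₃, w₃) = (5, 0.54, -0.72) − 0.2·(50, 1.08, -1.44) = (-5, 0.324, -0.432)

(-5, 0.324, -0.432)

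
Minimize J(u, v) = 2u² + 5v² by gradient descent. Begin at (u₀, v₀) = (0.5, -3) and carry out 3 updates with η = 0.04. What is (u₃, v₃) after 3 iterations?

∇J = (4u, 10v)
(u₁, v₁) = (0.5, -3) − 0.04·(2, -30) = (0.42, -1.8)
(u₂, v₂) = (0.42, -1.8) − 0.04·(1.68, -18) = (0.3528, -1.08)
(u₃, v₃) = (0.3528, -1.08) − 0.04·(1.4112, -10.8) = (0.296352, -0.648)

(0.296352, -0.648)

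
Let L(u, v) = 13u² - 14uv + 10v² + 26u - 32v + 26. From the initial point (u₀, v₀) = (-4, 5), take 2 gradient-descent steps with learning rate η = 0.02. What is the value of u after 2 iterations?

-0.3136

∇L = (26u - 14v + 26, -14u + 20v - 32)
Step 1: at (-4, 5), ∇L = (-148, 124) → (-4, 5) − 0.02·(-148, 124) = (-1.04, 2.52)
Step 2: at (-1.04, 2.52), ∇L = (-36.32, 32.96) → (-1.04, 2.52) − 0.02·(-36.32, 32.96) = (-0.3136, 1.8608)
u = -0.3136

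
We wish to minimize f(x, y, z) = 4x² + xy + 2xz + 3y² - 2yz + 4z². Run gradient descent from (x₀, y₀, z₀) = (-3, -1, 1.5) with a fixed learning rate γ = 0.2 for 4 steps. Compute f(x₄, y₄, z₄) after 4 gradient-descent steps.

1.96985088

∇f = (8x + y + 2z, x + 6y - 2z, 2x - 2y + 8z)
Step 1: at (-3, -1, 1.5), ∇f = (-22, -12, 8) → (-3, -1, 1.5) − 0.2·(-22, -12, 8) = (1.4, 1.4, -0.1)
Step 2: at (1.4, 1.4, -0.1), ∇f = (12.4, 10, -0.8) → (1.4, 1.4, -0.1) − 0.2·(12.4, 10, -0.8) = (-1.08, -0.6, 0.06)
Step 3: at (-1.08, -0.6, 0.06), ∇f = (-9.12, -4.8, -0.48) → (-1.08, -0.6, 0.06) − 0.2·(-9.12, -4.8, -0.48) = (0.744, 0.36, 0.156)
Step 4: at (0.744, 0.36, 0.156), ∇f = (6.624, 2.592, 2.016) → (0.744, 0.36, 0.156) − 0.2·(6.624, 2.592, 2.016) = (-0.5808, -0.1584, -0.2472)
f(-0.5808, -0.1584, -0.2472) = 1.96985088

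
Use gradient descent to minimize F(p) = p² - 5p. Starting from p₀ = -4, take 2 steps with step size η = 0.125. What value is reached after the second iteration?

-1.15625

F′(p) = 2p - 5
Step 1: F′(-4) = -13; p₁ = -4 − 0.125·(-13) = -2.375
Step 2: F′(-2.375) = -9.75; p₂ = -2.375 − 0.125·(-9.75) = -1.15625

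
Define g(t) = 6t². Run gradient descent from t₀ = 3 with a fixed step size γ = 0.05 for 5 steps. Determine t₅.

g′(t) = 12t
t₁ = 3 − 0.05·36 = 1.2
t₂ = 1.2 − 0.05·14.4 = 0.48
t₃ = 0.48 − 0.05·5.76 = 0.192
t₄ = 0.192 − 0.05·2.304 = 0.0768
t₅ = 0.0768 − 0.05·0.9216 = 0.03072

0.03072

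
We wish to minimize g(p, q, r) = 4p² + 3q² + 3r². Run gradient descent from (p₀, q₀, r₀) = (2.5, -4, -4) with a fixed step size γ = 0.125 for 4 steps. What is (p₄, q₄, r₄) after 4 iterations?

(0, -0.015625, -0.015625)

∇g = (8p, 6q, 6r)
Step 1: at (2.5, -4, -4), ∇g = (20, -24, -24) → (2.5, -4, -4) − 0.125·(20, -24, -24) = (0, -1, -1)
Step 2: at (0, -1, -1), ∇g = (0, -6, -6) → (0, -1, -1) − 0.125·(0, -6, -6) = (0, -0.25, -0.25)
Step 3: at (0, -0.25, -0.25), ∇g = (0, -1.5, -1.5) → (0, -0.25, -0.25) − 0.125·(0, -1.5, -1.5) = (0, -0.0625, -0.0625)
Step 4: at (0, -0.0625, -0.0625), ∇g = (0, -0.375, -0.375) → (0, -0.0625, -0.0625) − 0.125·(0, -0.375, -0.375) = (0, -0.015625, -0.015625)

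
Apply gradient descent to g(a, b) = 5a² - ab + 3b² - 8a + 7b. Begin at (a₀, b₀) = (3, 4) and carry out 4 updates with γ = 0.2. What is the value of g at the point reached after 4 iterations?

2.22443776

∇g = (10a - b - 8, -a + 6b + 7)
(a₁, b₁) = (3, 4) − 0.2·(18, 28) = (-0.6, -1.6)
(a₂, b₂) = (-0.6, -1.6) − 0.2·(-12.4, -2) = (1.88, -1.2)
(a₃, b₃) = (1.88, -1.2) − 0.2·(12, -2.08) = (-0.52, -0.784)
(a₄, b₄) = (-0.52, -0.784) − 0.2·(-12.416, 2.816) = (1.9632, -1.3472)
g(1.9632, -1.3472) = 2.22443776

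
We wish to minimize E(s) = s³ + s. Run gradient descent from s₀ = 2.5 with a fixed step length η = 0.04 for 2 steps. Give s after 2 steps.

E′(s) = 3s² + 1
Step 1: E′(2.5) = 19.75; s₁ = 2.5 − 0.04·19.75 = 1.71
Step 2: E′(1.71) = 9.7723; s₂ = 1.71 − 0.04·9.7723 = 1.319108

1.319108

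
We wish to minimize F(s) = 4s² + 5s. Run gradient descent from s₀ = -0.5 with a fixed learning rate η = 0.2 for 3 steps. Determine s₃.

F′(s) = 8s + 5
s₁ = -0.5 − 0.2·1 = -0.7
s₂ = -0.7 − 0.2·(-0.6) = -0.58
s₃ = -0.58 − 0.2·0.36 = -0.652

-0.652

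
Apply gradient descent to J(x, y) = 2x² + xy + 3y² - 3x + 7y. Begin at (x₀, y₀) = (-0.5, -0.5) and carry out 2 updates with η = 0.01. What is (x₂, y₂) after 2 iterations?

∇J = (4x + y - 3, x + 6y + 7)
Step 1: at (-0.5, -0.5), ∇J = (-5.5, 3.5) → (-0.5, -0.5) − 0.01·(-5.5, 3.5) = (-0.445, -0.535)
Step 2: at (-0.445, -0.535), ∇J = (-5.315, 3.345) → (-0.445, -0.535) − 0.01·(-5.315, 3.345) = (-0.39185, -0.56845)

(-0.39185, -0.56845)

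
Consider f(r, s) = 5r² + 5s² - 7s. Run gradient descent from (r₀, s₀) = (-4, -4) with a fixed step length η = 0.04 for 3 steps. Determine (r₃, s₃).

(-0.864, -0.3152)

∇f = (10r, 10s - 7)
Step 1: at (-4, -4), ∇f = (-40, -47) → (-4, -4) − 0.04·(-40, -47) = (-2.4, -2.12)
Step 2: at (-2.4, -2.12), ∇f = (-24, -28.2) → (-2.4, -2.12) − 0.04·(-24, -28.2) = (-1.44, -0.992)
Step 3: at (-1.44, -0.992), ∇f = (-14.4, -16.92) → (-1.44, -0.992) − 0.04·(-14.4, -16.92) = (-0.864, -0.3152)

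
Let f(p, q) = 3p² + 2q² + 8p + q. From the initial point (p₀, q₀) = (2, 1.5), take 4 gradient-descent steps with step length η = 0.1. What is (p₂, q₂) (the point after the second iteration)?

(-0.8, 0.38)

∇f = (6p + 8, 4q + 1)
(p₁, q₁) = (2, 1.5) − 0.1·(20, 7) = (0, 0.8)
(p₂, q₂) = (0, 0.8) − 0.1·(8, 4.2) = (-0.8, 0.38)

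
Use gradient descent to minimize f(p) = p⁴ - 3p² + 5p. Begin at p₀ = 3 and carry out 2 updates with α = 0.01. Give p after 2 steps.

1.778395

f′(p) = 4p³ - 6p + 5
Step 1: f′(3) = 95; p₁ = 3 − 0.01·95 = 2.05
Step 2: f′(2.05) = 27.1605; p₂ = 2.05 − 0.01·27.1605 = 1.778395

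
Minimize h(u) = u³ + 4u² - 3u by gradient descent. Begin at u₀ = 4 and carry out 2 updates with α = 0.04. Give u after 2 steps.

0.644032

h′(u) = 3u² + 8u - 3
Step 1: h′(4) = 77; u₁ = 4 − 0.04·77 = 0.92
Step 2: h′(0.92) = 6.8992; u₂ = 0.92 − 0.04·6.8992 = 0.644032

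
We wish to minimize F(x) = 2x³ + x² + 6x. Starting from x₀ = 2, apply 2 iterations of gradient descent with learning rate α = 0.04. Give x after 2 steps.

F′(x) = 6x² + 2x + 6
Step 1: F′(2) = 34; x₁ = 2 − 0.04·34 = 0.64
Step 2: F′(0.64) = 9.7376; x₂ = 0.64 − 0.04·9.7376 = 0.250496

0.250496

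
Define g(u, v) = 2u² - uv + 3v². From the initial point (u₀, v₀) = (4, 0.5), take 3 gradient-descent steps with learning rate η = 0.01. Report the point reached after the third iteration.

∇g = (4u - v, -u + 6v)
(u₁, v₁) = (4, 0.5) − 0.01·(15.5, -1) = (3.845, 0.51)
(u₂, v₂) = (3.845, 0.51) − 0.01·(14.87, -0.785) = (3.6963, 0.51785)
(u₃, v₃) = (3.6963, 0.51785) − 0.01·(14.26735, -0.5892) = (3.5536265, 0.523742)

(3.5536265, 0.523742)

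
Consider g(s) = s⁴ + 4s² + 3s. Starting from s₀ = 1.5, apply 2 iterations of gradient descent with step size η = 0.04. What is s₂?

g′(s) = 4s³ + 8s + 3
s₁ = 1.5 − 0.04·28.5 = 0.36
s₂ = 0.36 − 0.04·6.066624 = 0.11733504

0.11733504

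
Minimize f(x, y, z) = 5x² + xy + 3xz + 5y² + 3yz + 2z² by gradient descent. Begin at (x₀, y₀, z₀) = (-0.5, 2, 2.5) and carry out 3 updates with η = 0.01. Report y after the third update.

1.281647

∇f = (10x + y + 3z, x + 10y + 3z, 3x + 3y + 4z)
Step 1: at (-0.5, 2, 2.5), ∇f = (4.5, 27, 14.5) → (-0.5, 2, 2.5) − 0.01·(4.5, 27, 14.5) = (-0.545, 1.73, 2.355)
Step 2: at (-0.545, 1.73, 2.355), ∇f = (3.345, 23.82, 12.975) → (-0.545, 1.73, 2.355) − 0.01·(3.345, 23.82, 12.975) = (-0.57845, 1.4918, 2.22525)
Step 3: at (-0.57845, 1.4918, 2.22525), ∇f = (2.38305, 21.0153, 11.64105) → (-0.57845, 1.4918, 2.22525) − 0.01·(2.38305, 21.0153, 11.64105) = (-0.6022805, 1.281647, 2.1088395)
y = 1.281647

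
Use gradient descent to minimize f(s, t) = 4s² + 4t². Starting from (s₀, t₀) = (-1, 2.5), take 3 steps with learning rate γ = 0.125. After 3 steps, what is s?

∇f = (8s, 8t)
(s₁, t₁) = (-1, 2.5) − 0.125·(-8, 20) = (0, 0)
(s₂, t₂) = (0, 0) − 0.125·(0, 0) = (0, 0)
(s₃, t₃) = (0, 0) − 0.125·(0, 0) = (0, 0)
s = 0

0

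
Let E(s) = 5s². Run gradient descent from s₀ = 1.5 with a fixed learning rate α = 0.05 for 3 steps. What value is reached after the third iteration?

0.1875

E′(s) = 10s
s₁ = 1.5 − 0.05·15 = 0.75
s₂ = 0.75 − 0.05·7.5 = 0.375
s₃ = 0.375 − 0.05·3.75 = 0.1875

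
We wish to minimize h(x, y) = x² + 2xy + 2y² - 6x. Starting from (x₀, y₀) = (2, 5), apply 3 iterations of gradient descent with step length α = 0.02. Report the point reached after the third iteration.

(1.593984, 3.689792)

∇h = (2x + 2y - 6, 2x + 4y)
(x₁, y₁) = (2, 5) − 0.02·(8, 24) = (1.84, 4.52)
(x₂, y₂) = (1.84, 4.52) − 0.02·(6.72, 21.76) = (1.7056, 4.0848)
(x₃, y₃) = (1.7056, 4.0848) − 0.02·(5.5808, 19.7504) = (1.593984, 3.689792)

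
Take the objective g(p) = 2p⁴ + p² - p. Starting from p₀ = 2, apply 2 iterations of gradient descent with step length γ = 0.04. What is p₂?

g′(p) = 8p³ + 2p - 1
Step 1: g′(2) = 67; p₁ = 2 − 0.04·67 = -0.68
Step 2: g′(-0.68) = -4.875456; p₂ = -0.68 − 0.04·(-4.875456) = -0.48498176

-0.48498176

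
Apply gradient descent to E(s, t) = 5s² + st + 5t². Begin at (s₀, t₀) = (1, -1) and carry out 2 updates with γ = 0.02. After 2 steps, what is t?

∇E = (10s + t, s + 10t)
Step 1: at (1, -1), ∇E = (9, -9) → (1, -1) − 0.02·(9, -9) = (0.82, -0.82)
Step 2: at (0.82, -0.82), ∇E = (7.38, -7.38) → (0.82, -0.82) − 0.02·(7.38, -7.38) = (0.6724, -0.6724)
t = -0.6724

-0.6724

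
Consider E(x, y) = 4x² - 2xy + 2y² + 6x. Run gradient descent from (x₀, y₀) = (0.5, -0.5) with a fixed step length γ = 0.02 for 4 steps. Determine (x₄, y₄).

(-0.17948672, -0.33170176)

∇E = (8x - 2y + 6, -2x + 4y)
Step 1: at (0.5, -0.5), ∇E = (11, -3) → (0.5, -0.5) − 0.02·(11, -3) = (0.28, -0.44)
Step 2: at (0.28, -0.44), ∇E = (9.12, -2.32) → (0.28, -0.44) − 0.02·(9.12, -2.32) = (0.0976, -0.3936)
Step 3: at (0.0976, -0.3936), ∇E = (7.568, -1.7696) → (0.0976, -0.3936) − 0.02·(7.568, -1.7696) = (-0.05376, -0.358208)
Step 4: at (-0.05376, -0.358208), ∇E = (6.286336, -1.325312) → (-0.05376, -0.358208) − 0.02·(6.286336, -1.325312) = (-0.17948672, -0.33170176)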